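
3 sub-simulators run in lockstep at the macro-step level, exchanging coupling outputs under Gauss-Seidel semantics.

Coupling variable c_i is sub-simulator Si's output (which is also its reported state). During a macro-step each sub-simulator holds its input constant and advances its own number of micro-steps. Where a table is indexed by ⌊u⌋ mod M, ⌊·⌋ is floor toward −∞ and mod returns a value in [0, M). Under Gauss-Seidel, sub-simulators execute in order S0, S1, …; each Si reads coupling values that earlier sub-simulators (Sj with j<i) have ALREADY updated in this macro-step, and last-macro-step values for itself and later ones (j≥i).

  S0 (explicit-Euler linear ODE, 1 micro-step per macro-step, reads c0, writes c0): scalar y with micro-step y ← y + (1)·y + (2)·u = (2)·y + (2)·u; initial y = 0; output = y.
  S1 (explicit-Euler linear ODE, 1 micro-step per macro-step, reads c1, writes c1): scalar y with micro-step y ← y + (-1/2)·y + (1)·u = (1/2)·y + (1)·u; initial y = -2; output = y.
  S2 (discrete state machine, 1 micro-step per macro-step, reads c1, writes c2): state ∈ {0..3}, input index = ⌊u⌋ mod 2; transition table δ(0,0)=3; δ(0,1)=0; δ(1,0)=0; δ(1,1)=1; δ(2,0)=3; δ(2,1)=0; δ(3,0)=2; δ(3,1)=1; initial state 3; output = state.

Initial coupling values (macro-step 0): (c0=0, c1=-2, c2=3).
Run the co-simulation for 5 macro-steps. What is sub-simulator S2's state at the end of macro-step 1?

S2 state at macro-step 1 = 1

macro 1: S0 reads c0=0 → after 1×micro: 0; S1 reads c1=-2 → after 1×micro: -3; S2 reads c1=-3 → after 1×micro: 1 ⇒ (c0=0, c1=-3, c2=1)
macro 2: S0 reads c0=0 → after 1×micro: 0; S1 reads c1=-3 → after 1×micro: -9/2; S2 reads c1=-9/2 → after 1×micro: 1 ⇒ (c0=0, c1=-9/2, c2=1)
macro 3: S0 reads c0=0 → after 1×micro: 0; S1 reads c1=-9/2 → after 1×micro: -27/4; S2 reads c1=-27/4 → after 1×micro: 1 ⇒ (c0=0, c1=-27/4, c2=1)
macro 4: S0 reads c0=0 → after 1×micro: 0; S1 reads c1=-27/4 → after 1×micro: -81/8; S2 reads c1=-81/8 → after 1×micro: 1 ⇒ (c0=0, c1=-81/8, c2=1)
macro 5: S0 reads c0=0 → after 1×micro: 0; S1 reads c1=-81/8 → after 1×micro: -243/16; S2 reads c1=-243/16 → after 1×micro: 0 ⇒ (c0=0, c1=-243/16, c2=0)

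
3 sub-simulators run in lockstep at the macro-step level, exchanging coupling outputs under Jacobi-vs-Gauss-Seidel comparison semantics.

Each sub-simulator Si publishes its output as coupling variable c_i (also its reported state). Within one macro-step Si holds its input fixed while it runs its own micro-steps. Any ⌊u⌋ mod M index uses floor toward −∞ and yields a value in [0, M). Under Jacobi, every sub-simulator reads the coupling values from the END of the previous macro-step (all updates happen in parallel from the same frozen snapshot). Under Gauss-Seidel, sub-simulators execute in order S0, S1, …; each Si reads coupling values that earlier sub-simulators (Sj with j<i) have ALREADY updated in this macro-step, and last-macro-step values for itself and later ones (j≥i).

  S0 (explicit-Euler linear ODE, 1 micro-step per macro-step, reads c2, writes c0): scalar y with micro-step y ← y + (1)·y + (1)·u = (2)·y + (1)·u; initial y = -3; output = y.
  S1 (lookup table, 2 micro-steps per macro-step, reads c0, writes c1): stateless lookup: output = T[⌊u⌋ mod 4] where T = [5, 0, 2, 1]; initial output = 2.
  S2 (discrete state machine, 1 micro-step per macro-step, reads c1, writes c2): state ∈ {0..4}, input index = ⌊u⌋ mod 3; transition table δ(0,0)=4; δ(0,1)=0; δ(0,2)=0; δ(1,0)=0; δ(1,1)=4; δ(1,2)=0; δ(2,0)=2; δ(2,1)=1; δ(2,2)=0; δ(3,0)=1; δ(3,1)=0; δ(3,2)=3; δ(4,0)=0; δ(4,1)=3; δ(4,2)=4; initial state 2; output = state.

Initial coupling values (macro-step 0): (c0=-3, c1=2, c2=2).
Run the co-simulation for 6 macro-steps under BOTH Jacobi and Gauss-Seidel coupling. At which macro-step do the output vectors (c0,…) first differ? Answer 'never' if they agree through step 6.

first divergence at macro-step: 1

[Jacobi] macro 1: S0 reads c2=2 → after 1×micro: -4; S1 reads c0=-3 → after 2×micro: 0; S2 reads c1=2 → after 1×micro: 0 ⇒ (c0=-4, c1=0, c2=0)
[Jacobi] macro 2: S0 reads c2=0 → after 1×micro: -8; S1 reads c0=-4 → after 2×micro: 5; S2 reads c1=0 → after 1×micro: 4 ⇒ (c0=-8, c1=5, c2=4)
[Jacobi] macro 3: S0 reads c2=4 → after 1×micro: -12; S1 reads c0=-8 → after 2×micro: 5; S2 reads c1=5 → after 1×micro: 4 ⇒ (c0=-12, c1=5, c2=4)
[Jacobi] macro 4: S0 reads c2=4 → after 1×micro: -20; S1 reads c0=-12 → after 2×micro: 5; S2 reads c1=5 → after 1×micro: 4 ⇒ (c0=-20, c1=5, c2=4)
[Jacobi] macro 5: S0 reads c2=4 → after 1×micro: -36; S1 reads c0=-20 → after 2×micro: 5; S2 reads c1=5 → after 1×micro: 4 ⇒ (c0=-36, c1=5, c2=4)
[Jacobi] macro 6: S0 reads c2=4 → after 1×micro: -68; S1 reads c0=-36 → after 2×micro: 5; S2 reads c1=5 → after 1×micro: 4 ⇒ (c0=-68, c1=5, c2=4)
[Gauss-Seidel] macro 1: S0 reads c2=2 → after 1×micro: -4; S1 reads c0=-4 → after 2×micro: 5; S2 reads c1=5 → after 1×micro: 0 ⇒ (c0=-4, c1=5, c2=0)
[Gauss-Seidel] macro 2: S0 reads c2=0 → after 1×micro: -8; S1 reads c0=-8 → after 2×micro: 5; S2 reads c1=5 → after 1×micro: 0 ⇒ (c0=-8, c1=5, c2=0)
[Gauss-Seidel] macro 3: S0 reads c2=0 → after 1×micro: -16; S1 reads c0=-16 → after 2×micro: 5; S2 reads c1=5 → after 1×micro: 0 ⇒ (c0=-16, c1=5, c2=0)
[Gauss-Seidel] macro 4: S0 reads c2=0 → after 1×micro: -32; S1 reads c0=-32 → after 2×micro: 5; S2 reads c1=5 → after 1×micro: 0 ⇒ (c0=-32, c1=5, c2=0)
[Gauss-Seidel] macro 5: S0 reads c2=0 → after 1×micro: -64; S1 reads c0=-64 → after 2×micro: 5; S2 reads c1=5 → after 1×micro: 0 ⇒ (c0=-64, c1=5, c2=0)
[Gauss-Seidel] macro 6: S0 reads c2=0 → after 1×micro: -128; S1 reads c0=-128 → after 2×micro: 5; S2 reads c1=5 → after 1×micro: 0 ⇒ (c0=-128, c1=5, c2=0)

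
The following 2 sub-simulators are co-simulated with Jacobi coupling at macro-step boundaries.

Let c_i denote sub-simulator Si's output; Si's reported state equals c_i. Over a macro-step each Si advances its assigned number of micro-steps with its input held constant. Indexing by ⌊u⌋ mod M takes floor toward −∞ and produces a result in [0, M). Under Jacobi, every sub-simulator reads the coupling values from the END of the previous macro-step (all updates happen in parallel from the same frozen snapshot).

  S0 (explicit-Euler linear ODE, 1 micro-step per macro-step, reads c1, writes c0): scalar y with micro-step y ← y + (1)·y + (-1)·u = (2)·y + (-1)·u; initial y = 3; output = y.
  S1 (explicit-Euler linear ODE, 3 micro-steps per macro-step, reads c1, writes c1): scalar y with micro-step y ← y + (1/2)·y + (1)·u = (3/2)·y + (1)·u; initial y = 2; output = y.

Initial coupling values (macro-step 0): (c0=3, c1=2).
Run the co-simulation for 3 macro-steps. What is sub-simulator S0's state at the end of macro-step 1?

S0 state at macro-step 1 = 4

macro 1: S0 reads c1=2 → after 1×micro: 4; S1 reads c1=2 → after 3×micro: 65/4 ⇒ (c0=4, c1=65/4)
macro 2: S0 reads c1=65/4 → after 1×micro: -33/4; S1 reads c1=65/4 → after 3×micro: 4225/32 ⇒ (c0=-33/4, c1=4225/32)
macro 3: S0 reads c1=4225/32 → after 1×micro: -4753/32; S1 reads c1=4225/32 → after 3×micro: 274625/256 ⇒ (c0=-4753/32, c1=274625/256)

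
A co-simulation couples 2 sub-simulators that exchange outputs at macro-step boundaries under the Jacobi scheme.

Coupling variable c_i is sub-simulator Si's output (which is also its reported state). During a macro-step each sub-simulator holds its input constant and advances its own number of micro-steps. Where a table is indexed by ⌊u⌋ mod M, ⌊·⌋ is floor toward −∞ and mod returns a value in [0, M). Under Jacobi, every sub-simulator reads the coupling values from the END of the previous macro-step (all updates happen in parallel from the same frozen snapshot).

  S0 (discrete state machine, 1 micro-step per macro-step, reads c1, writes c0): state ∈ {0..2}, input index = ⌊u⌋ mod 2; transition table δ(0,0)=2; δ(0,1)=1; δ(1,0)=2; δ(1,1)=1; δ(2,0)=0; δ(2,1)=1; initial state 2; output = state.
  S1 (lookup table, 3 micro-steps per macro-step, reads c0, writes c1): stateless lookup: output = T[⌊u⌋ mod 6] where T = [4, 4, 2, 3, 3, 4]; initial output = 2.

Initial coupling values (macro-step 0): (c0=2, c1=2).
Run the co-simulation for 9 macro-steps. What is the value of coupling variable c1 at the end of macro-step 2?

c1 at macro-step 2 = 4

macro 1: S0 reads c1=2 → after 1×micro: 0; S1 reads c0=2 → after 3×micro: 2 ⇒ (c0=0, c1=2)
macro 2: S0 reads c1=2 → after 1×micro: 2; S1 reads c0=0 → after 3×micro: 4 ⇒ (c0=2, c1=4)
macro 3: S0 reads c1=4 → after 1×micro: 0; S1 reads c0=2 → after 3×micro: 2 ⇒ (c0=0, c1=2)
macro 4: S0 reads c1=2 → after 1×micro: 2; S1 reads c0=0 → after 3×micro: 4 ⇒ (c0=2, c1=4)
macro 5: S0 reads c1=4 → after 1×micro: 0; S1 reads c0=2 → after 3×micro: 2 ⇒ (c0=0, c1=2)
macro 6: S0 reads c1=2 → after 1×micro: 2; S1 reads c0=0 → after 3×micro: 4 ⇒ (c0=2, c1=4)
macro 7: S0 reads c1=4 → after 1×micro: 0; S1 reads c0=2 → after 3×micro: 2 ⇒ (c0=0, c1=2)
macro 8: S0 reads c1=2 → after 1×micro: 2; S1 reads c0=0 → after 3×micro: 4 ⇒ (c0=2, c1=4)
macro 9: S0 reads c1=4 → after 1×micro: 0; S1 reads c0=2 → after 3×micro: 2 ⇒ (c0=0, c1=2)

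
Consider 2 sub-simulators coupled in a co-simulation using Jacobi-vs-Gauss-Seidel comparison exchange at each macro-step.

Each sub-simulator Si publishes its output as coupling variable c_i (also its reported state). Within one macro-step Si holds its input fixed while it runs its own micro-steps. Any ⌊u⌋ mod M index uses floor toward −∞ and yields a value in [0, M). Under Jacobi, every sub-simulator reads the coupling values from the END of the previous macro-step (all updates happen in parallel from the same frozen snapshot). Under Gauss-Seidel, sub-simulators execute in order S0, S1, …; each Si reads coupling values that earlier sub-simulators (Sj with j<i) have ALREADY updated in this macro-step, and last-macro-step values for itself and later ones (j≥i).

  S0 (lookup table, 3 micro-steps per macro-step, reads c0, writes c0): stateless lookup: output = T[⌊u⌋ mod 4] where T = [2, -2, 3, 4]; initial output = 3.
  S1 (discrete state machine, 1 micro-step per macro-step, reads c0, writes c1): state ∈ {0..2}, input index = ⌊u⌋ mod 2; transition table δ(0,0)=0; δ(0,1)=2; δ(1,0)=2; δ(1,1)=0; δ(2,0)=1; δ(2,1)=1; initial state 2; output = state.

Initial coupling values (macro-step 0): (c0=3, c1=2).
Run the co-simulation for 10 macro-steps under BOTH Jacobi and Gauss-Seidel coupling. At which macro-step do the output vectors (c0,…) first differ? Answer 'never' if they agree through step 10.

first divergence at macro-step: 4

[Jacobi] macro 1: S0 reads c0=3 → after 3×micro: 4; S1 reads c0=3 → after 1×micro: 1 ⇒ (c0=4, c1=1)
[Jacobi] macro 2: S0 reads c0=4 → after 3×micro: 2; S1 reads c0=4 → after 1×micro: 2 ⇒ (c0=2, c1=2)
[Jacobi] macro 3: S0 reads c0=2 → after 3×micro: 3; S1 reads c0=2 → after 1×micro: 1 ⇒ (c0=3, c1=1)
[Jacobi] macro 4: S0 reads c0=3 → after 3×micro: 4; S1 reads c0=3 → after 1×micro: 0 ⇒ (c0=4, c1=0)
[Jacobi] macro 5: S0 reads c0=4 → after 3×micro: 2; S1 reads c0=4 → after 1×micro: 0 ⇒ (c0=2, c1=0)
[Jacobi] macro 6: S0 reads c0=2 → after 3×micro: 3; S1 reads c0=2 → after 1×micro: 0 ⇒ (c0=3, c1=0)
[Jacobi] macro 7: S0 reads c0=3 → after 3×micro: 4; S1 reads c0=3 → after 1×micro: 2 ⇒ (c0=4, c1=2)
[Jacobi] macro 8: S0 reads c0=4 → after 3×micro: 2; S1 reads c0=4 → after 1×micro: 1 ⇒ (c0=2, c1=1)
[Jacobi] macro 9: S0 reads c0=2 → after 3×micro: 3; S1 reads c0=2 → after 1×micro: 2 ⇒ (c0=3, c1=2)
[Jacobi] macro 10: S0 reads c0=3 → after 3×micro: 4; S1 reads c0=3 → after 1×micro: 1 ⇒ (c0=4, c1=1)
[Gauss-Seidel] macro 1: S0 reads c0=3 → after 3×micro: 4; S1 reads c0=4 → after 1×micro: 1 ⇒ (c0=4, c1=1)
[Gauss-Seidel] macro 2: S0 reads c0=4 → after 3×micro: 2; S1 reads c0=2 → after 1×micro: 2 ⇒ (c0=2, c1=2)
[Gauss-Seidel] macro 3: S0 reads c0=2 → after 3×micro: 3; S1 reads c0=3 → after 1×micro: 1 ⇒ (c0=3, c1=1)
[Gauss-Seidel] macro 4: S0 reads c0=3 → after 3×micro: 4; S1 reads c0=4 → after 1×micro: 2 ⇒ (c0=4, c1=2)
[Gauss-Seidel] macro 5: S0 reads c0=4 → after 3×micro: 2; S1 reads c0=2 → after 1×micro: 1 ⇒ (c0=2, c1=1)
[Gauss-Seidel] macro 6: S0 reads c0=2 → after 3×micro: 3; S1 reads c0=3 → after 1×micro: 0 ⇒ (c0=3, c1=0)
[Gauss-Seidel] macro 7: S0 reads c0=3 → after 3×micro: 4; S1 reads c0=4 → after 1×micro: 0 ⇒ (c0=4, c1=0)
[Gauss-Seidel] macro 8: S0 reads c0=4 → after 3×micro: 2; S1 reads c0=2 → after 1×micro: 0 ⇒ (c0=2, c1=0)
[Gauss-Seidel] macro 9: S0 reads c0=2 → after 3×micro: 3; S1 reads c0=3 → after 1×micro: 2 ⇒ (c0=3, c1=2)
[Gauss-Seidel] macro 10: S0 reads c0=3 → after 3×micro: 4; S1 reads c0=4 → after 1×micro: 1 ⇒ (c0=4, c1=1)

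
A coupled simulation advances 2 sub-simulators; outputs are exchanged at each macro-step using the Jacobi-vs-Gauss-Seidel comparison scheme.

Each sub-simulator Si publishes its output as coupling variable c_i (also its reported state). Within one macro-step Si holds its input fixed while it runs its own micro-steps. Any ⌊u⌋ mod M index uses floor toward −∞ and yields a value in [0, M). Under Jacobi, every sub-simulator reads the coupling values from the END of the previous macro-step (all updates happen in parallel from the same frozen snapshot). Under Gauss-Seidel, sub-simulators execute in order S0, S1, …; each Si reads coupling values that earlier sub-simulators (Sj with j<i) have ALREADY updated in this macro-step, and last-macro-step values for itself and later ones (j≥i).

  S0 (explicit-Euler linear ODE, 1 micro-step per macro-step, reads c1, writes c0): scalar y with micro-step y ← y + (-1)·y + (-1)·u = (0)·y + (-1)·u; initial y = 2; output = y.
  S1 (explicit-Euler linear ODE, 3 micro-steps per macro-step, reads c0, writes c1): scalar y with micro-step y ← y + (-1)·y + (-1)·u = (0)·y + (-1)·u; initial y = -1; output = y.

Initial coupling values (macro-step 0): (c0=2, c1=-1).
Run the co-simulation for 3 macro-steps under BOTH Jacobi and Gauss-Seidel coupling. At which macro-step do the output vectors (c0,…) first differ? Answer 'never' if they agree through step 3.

first divergence at macro-step: 1

[Jacobi] macro 1: S0 reads c1=-1 → after 1×micro: 1; S1 reads c0=2 → after 3×micro: -2 ⇒ (c0=1, c1=-2)
[Jacobi] macro 2: S0 reads c1=-2 → after 1×micro: 2; S1 reads c0=1 → after 3×micro: -1 ⇒ (c0=2, c1=-1)
[Jacobi] macro 3: S0 reads c1=-1 → after 1×micro: 1; S1 reads c0=2 → after 3×micro: -2 ⇒ (c0=1, c1=-2)
[Gauss-Seidel] macro 1: S0 reads c1=-1 → after 1×micro: 1; S1 reads c0=1 → after 3×micro: -1 ⇒ (c0=1, c1=-1)
[Gauss-Seidel] macro 2: S0 reads c1=-1 → after 1×micro: 1; S1 reads c0=1 → after 3×micro: -1 ⇒ (c0=1, c1=-1)
[Gauss-Seidel] macro 3: S0 reads c1=-1 → after 1×micro: 1; S1 reads c0=1 → after 3×micro: -1 ⇒ (c0=1, c1=-1)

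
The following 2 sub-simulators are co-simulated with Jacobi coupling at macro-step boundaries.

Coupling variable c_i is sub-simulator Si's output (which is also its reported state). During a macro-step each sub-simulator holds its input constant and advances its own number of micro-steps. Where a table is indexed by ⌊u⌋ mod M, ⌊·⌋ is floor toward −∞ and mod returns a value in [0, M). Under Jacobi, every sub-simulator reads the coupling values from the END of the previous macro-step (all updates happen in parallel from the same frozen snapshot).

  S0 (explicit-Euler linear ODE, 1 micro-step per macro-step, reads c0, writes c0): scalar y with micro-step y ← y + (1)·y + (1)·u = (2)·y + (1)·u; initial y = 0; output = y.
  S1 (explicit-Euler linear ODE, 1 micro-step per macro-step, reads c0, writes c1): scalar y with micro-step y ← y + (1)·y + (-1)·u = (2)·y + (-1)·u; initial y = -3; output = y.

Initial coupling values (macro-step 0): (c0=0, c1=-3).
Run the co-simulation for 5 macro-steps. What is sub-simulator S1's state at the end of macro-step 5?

S1 state at macro-step 5 = -96

macro 1: S0 reads c0=0 → after 1×micro: 0; S1 reads c0=0 → after 1×micro: -6 ⇒ (c0=0, c1=-6)
macro 2: S0 reads c0=0 → after 1×micro: 0; S1 reads c0=0 → after 1×micro: -12 ⇒ (c0=0, c1=-12)
macro 3: S0 reads c0=0 → after 1×micro: 0; S1 reads c0=0 → after 1×micro: -24 ⇒ (c0=0, c1=-24)
macro 4: S0 reads c0=0 → after 1×micro: 0; S1 reads c0=0 → after 1×micro: -48 ⇒ (c0=0, c1=-48)
macro 5: S0 reads c0=0 → after 1×micro: 0; S1 reads c0=0 → after 1×micro: -96 ⇒ (c0=0, c1=-96)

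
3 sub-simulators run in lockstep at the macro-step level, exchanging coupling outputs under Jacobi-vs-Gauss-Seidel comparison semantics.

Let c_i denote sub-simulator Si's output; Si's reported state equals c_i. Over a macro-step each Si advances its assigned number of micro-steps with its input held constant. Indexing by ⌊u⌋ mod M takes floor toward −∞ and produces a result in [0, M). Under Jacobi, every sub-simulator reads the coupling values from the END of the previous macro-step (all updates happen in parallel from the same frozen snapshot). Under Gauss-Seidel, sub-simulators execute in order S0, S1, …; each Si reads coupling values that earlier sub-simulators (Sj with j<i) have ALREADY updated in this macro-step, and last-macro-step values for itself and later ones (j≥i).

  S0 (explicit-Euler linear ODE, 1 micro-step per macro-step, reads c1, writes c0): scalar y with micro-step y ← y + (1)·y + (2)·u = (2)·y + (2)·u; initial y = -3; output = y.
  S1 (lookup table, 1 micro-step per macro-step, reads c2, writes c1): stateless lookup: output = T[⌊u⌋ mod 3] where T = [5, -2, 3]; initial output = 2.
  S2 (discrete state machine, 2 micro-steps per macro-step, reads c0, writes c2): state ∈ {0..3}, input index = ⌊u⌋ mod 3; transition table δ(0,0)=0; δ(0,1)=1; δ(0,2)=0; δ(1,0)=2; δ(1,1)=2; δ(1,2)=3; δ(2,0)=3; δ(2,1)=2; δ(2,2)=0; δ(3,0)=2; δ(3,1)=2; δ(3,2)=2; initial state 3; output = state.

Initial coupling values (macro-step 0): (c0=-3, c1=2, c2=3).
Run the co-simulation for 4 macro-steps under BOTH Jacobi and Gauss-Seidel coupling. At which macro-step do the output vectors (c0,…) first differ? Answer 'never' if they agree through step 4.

first divergence at macro-step: 1

[Jacobi] macro 1: S0 reads c1=2 → after 1×micro: -2; S1 reads c2=3 → after 1×micro: 5; S2 reads c0=-3 → after 2×micro: 3 ⇒ (c0=-2, c1=5, c2=3)
[Jacobi] macro 2: S0 reads c1=5 → after 1×micro: 6; S1 reads c2=3 → after 1×micro: 5; S2 reads c0=-2 → after 2×micro: 2 ⇒ (c0=6, c1=5, c2=2)
[Jacobi] macro 3: S0 reads c1=5 → after 1×micro: 22; S1 reads c2=2 → after 1×micro: 3; S2 reads c0=6 → after 2×micro: 2 ⇒ (c0=22, c1=3, c2=2)
[Jacobi] macro 4: S0 reads c1=3 → after 1×micro: 50; S1 reads c2=2 → after 1×micro: 3; S2 reads c0=22 → after 2×micro: 2 ⇒ (c0=50, c1=3, c2=2)
[Gauss-Seidel] macro 1: S0 reads c1=2 → after 1×micro: -2; S1 reads c2=3 → after 1×micro: 5; S2 reads c0=-2 → after 2×micro: 2 ⇒ (c0=-2, c1=5, c2=2)
[Gauss-Seidel] macro 2: S0 reads c1=5 → after 1×micro: 6; S1 reads c2=2 → after 1×micro: 3; S2 reads c0=6 → after 2×micro: 2 ⇒ (c0=6, c1=3, c2=2)
[Gauss-Seidel] macro 3: S0 reads c1=3 → after 1×micro: 18; S1 reads c2=2 → after 1×micro: 3; S2 reads c0=18 → after 2×micro: 2 ⇒ (c0=18, c1=3, c2=2)
[Gauss-Seidel] macro 4: S0 reads c1=3 → after 1×micro: 42; S1 reads c2=2 → after 1×micro: 3; S2 reads c0=42 → after 2×micro: 2 ⇒ (c0=42, c1=3, c2=2)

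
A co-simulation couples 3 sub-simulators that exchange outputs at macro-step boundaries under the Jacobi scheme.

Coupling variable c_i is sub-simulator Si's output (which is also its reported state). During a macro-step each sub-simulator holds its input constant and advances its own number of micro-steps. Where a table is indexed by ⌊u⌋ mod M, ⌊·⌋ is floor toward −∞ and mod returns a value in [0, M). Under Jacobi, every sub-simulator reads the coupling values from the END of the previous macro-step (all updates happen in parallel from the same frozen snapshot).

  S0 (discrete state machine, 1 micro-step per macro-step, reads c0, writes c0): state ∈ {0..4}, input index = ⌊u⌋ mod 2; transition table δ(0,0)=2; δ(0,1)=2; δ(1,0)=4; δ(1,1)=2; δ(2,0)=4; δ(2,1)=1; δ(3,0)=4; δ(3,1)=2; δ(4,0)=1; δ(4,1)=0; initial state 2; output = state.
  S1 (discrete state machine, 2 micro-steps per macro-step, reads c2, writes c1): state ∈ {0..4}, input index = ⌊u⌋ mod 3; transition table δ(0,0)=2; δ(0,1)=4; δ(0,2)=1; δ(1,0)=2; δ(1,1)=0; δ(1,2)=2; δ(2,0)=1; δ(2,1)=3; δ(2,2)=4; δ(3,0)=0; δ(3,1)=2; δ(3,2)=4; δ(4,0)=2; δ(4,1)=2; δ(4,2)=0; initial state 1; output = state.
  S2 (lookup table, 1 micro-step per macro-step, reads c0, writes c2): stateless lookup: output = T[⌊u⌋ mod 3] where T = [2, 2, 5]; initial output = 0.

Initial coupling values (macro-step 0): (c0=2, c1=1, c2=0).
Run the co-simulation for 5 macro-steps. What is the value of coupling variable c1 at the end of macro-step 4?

macro 1: S0 reads c0=2 → after 1×micro: 4; S1 reads c2=0 → after 2×micro: 1; S2 reads c0=2 → after 1×micro: 5 ⇒ (c0=4, c1=1, c2=5)
macro 2: S0 reads c0=4 → after 1×micro: 1; S1 reads c2=5 → after 2×micro: 4; S2 reads c0=4 → after 1×micro: 2 ⇒ (c0=1, c1=4, c2=2)
macro 3: S0 reads c0=1 → after 1×micro: 2; S1 reads c2=2 → after 2×micro: 1; S2 reads c0=1 → after 1×micro: 2 ⇒ (c0=2, c1=1, c2=2)
macro 4: S0 reads c0=2 → after 1×micro: 4; S1 reads c2=2 → after 2×micro: 4; S2 reads c0=2 → after 1×micro: 5 ⇒ (c0=4, c1=4, c2=5)
macro 5: S0 reads c0=4 → after 1×micro: 1; S1 reads c2=5 → after 2×micro: 1; S2 reads c0=4 → after 1×micro: 2 ⇒ (c0=1, c1=1, c2=2)

c1 at macro-step 4 = 4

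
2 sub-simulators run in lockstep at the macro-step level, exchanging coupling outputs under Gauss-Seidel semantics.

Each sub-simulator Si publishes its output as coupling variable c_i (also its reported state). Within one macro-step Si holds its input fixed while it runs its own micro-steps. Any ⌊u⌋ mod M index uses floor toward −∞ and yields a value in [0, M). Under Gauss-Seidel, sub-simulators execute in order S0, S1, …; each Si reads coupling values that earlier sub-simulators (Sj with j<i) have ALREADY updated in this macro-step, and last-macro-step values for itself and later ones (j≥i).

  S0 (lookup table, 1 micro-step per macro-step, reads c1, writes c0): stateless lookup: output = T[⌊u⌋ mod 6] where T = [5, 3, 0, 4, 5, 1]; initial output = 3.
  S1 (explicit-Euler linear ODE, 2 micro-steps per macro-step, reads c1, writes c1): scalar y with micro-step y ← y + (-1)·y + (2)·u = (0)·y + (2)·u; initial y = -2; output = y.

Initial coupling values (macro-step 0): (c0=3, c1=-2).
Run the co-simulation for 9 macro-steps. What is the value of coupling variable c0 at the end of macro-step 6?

macro 1: S0 reads c1=-2 → after 1×micro: 5; S1 reads c1=-2 → after 2×micro: -4 ⇒ (c0=5, c1=-4)
macro 2: S0 reads c1=-4 → after 1×micro: 0; S1 reads c1=-4 → after 2×micro: -8 ⇒ (c0=0, c1=-8)
macro 3: S0 reads c1=-8 → after 1×micro: 5; S1 reads c1=-8 → after 2×micro: -16 ⇒ (c0=5, c1=-16)
macro 4: S0 reads c1=-16 → after 1×micro: 0; S1 reads c1=-16 → after 2×micro: -32 ⇒ (c0=0, c1=-32)
macro 5: S0 reads c1=-32 → after 1×micro: 5; S1 reads c1=-32 → after 2×micro: -64 ⇒ (c0=5, c1=-64)
macro 6: S0 reads c1=-64 → after 1×micro: 0; S1 reads c1=-64 → after 2×micro: -128 ⇒ (c0=0, c1=-128)
macro 7: S0 reads c1=-128 → after 1×micro: 5; S1 reads c1=-128 → after 2×micro: -256 ⇒ (c0=5, c1=-256)
macro 8: S0 reads c1=-256 → after 1×micro: 0; S1 reads c1=-256 → after 2×micro: -512 ⇒ (c0=0, c1=-512)
macro 9: S0 reads c1=-512 → after 1×micro: 5; S1 reads c1=-512 → after 2×micro: -1024 ⇒ (c0=5, c1=-1024)

c0 at macro-step 6 = 0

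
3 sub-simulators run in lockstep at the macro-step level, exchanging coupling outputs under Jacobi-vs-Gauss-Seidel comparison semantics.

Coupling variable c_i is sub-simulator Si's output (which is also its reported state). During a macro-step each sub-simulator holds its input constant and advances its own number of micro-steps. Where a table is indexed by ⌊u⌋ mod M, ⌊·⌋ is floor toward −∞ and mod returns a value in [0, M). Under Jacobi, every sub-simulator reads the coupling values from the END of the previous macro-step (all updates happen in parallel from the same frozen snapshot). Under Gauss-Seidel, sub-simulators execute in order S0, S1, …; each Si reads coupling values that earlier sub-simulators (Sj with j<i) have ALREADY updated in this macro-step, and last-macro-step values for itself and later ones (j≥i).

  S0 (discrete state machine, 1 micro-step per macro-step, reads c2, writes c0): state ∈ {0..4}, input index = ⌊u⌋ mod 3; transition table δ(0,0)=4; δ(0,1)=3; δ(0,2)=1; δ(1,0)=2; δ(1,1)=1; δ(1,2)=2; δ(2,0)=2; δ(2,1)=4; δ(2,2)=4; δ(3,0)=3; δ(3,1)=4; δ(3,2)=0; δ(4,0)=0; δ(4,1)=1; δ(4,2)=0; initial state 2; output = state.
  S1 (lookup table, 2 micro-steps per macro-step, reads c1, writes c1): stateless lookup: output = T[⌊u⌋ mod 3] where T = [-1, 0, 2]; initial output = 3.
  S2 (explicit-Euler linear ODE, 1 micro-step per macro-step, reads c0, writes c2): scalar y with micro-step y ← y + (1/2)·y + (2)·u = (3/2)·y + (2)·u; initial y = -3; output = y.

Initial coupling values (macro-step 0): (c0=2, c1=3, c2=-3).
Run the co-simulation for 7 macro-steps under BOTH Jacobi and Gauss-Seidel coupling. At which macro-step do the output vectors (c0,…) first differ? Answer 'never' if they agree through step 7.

first divergence at macro-step: 2

[Jacobi] macro 1: S0 reads c2=-3 → after 1×micro: 2; S1 reads c1=3 → after 2×micro: -1; S2 reads c0=2 → after 1×micro: -1/2 ⇒ (c0=2, c1=-1, c2=-1/2)
[Jacobi] macro 2: S0 reads c2=-1/2 → after 1×micro: 4; S1 reads c1=-1 → after 2×micro: 2; S2 reads c0=2 → after 1×micro: 13/4 ⇒ (c0=4, c1=2, c2=13/4)
[Jacobi] macro 3: S0 reads c2=13/4 → after 1×micro: 0; S1 reads c1=2 → after 2×micro: 2; S2 reads c0=4 → after 1×micro: 103/8 ⇒ (c0=0, c1=2, c2=103/8)
[Jacobi] macro 4: S0 reads c2=103/8 → after 1×micro: 4; S1 reads c1=2 → after 2×micro: 2; S2 reads c0=0 → after 1×micro: 309/16 ⇒ (c0=4, c1=2, c2=309/16)
[Jacobi] macro 5: S0 reads c2=309/16 → after 1×micro: 1; S1 reads c1=2 → after 2×micro: 2; S2 reads c0=4 → after 1×micro: 1183/32 ⇒ (c0=1, c1=2, c2=1183/32)
[Jacobi] macro 6: S0 reads c2=1183/32 → after 1×micro: 2; S1 reads c1=2 → after 2×micro: 2; S2 reads c0=1 → after 1×micro: 3677/64 ⇒ (c0=2, c1=2, c2=3677/64)
[Jacobi] macro 7: S0 reads c2=3677/64 → after 1×micro: 2; S1 reads c1=2 → after 2×micro: 2; S2 reads c0=2 → after 1×micro: 11543/128 ⇒ (c0=2, c1=2, c2=11543/128)
[Gauss-Seidel] macro 1: S0 reads c2=-3 → after 1×micro: 2; S1 reads c1=3 → after 2×micro: -1; S2 reads c0=2 → after 1×micro: -1/2 ⇒ (c0=2, c1=-1, c2=-1/2)
[Gauss-Seidel] macro 2: S0 reads c2=-1/2 → after 1×micro: 4; S1 reads c1=-1 → after 2×micro: 2; S2 reads c0=4 → after 1×micro: 29/4 ⇒ (c0=4, c1=2, c2=29/4)
[Gauss-Seidel] macro 3: S0 reads c2=29/4 → after 1×micro: 1; S1 reads c1=2 → after 2×micro: 2; S2 reads c0=1 → after 1×micro: 103/8 ⇒ (c0=1, c1=2, c2=103/8)
[Gauss-Seidel] macro 4: S0 reads c2=103/8 → after 1×micro: 2; S1 reads c1=2 → after 2×micro: 2; S2 reads c0=2 → after 1×micro: 373/16 ⇒ (c0=2, c1=2, c2=373/16)
[Gauss-Seidel] macro 5: S0 reads c2=373/16 → after 1×micro: 4; S1 reads c1=2 → after 2×micro: 2; S2 reads c0=4 → after 1×micro: 1375/32 ⇒ (c0=4, c1=2, c2=1375/32)
[Gauss-Seidel] macro 6: S0 reads c2=1375/32 → after 1×micro: 0; S1 reads c1=2 → after 2×micro: 2; S2 reads c0=0 → after 1×micro: 4125/64 ⇒ (c0=0, c1=2, c2=4125/64)
[Gauss-Seidel] macro 7: S0 reads c2=4125/64 → after 1×micro: 3; S1 reads c1=2 → after 2×micro: 2; S2 reads c0=3 → after 1×micro: 13143/128 ⇒ (c0=3, c1=2, c2=13143/128)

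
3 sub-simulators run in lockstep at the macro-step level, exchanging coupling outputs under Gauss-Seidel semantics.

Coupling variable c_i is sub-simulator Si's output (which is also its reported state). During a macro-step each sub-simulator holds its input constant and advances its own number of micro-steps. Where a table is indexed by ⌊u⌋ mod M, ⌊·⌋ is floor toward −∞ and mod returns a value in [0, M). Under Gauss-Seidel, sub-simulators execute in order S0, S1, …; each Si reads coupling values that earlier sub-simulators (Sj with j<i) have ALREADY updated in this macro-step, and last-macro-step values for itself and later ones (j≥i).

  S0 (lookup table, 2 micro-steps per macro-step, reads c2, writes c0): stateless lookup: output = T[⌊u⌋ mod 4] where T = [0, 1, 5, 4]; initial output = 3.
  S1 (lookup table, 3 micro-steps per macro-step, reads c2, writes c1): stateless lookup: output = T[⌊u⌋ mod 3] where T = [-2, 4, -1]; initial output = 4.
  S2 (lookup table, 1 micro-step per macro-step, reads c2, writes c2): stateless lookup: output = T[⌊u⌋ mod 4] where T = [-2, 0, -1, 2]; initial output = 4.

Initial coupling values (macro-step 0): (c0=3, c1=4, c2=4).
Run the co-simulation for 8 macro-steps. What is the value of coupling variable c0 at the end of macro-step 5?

macro 1: S0 reads c2=4 → after 2×micro: 0; S1 reads c2=4 → after 3×micro: 4; S2 reads c2=4 → after 1×micro: -2 ⇒ (c0=0, c1=4, c2=-2)
macro 2: S0 reads c2=-2 → after 2×micro: 5; S1 reads c2=-2 → after 3×micro: 4; S2 reads c2=-2 → after 1×micro: -1 ⇒ (c0=5, c1=4, c2=-1)
macro 3: S0 reads c2=-1 → after 2×micro: 4; S1 reads c2=-1 → after 3×micro: -1; S2 reads c2=-1 → after 1×micro: 2 ⇒ (c0=4, c1=-1, c2=2)
macro 4: S0 reads c2=2 → after 2×micro: 5; S1 reads c2=2 → after 3×micro: -1; S2 reads c2=2 → after 1×micro: -1 ⇒ (c0=5, c1=-1, c2=-1)
macro 5: S0 reads c2=-1 → after 2×micro: 4; S1 reads c2=-1 → after 3×micro: -1; S2 reads c2=-1 → after 1×micro: 2 ⇒ (c0=4, c1=-1, c2=2)
macro 6: S0 reads c2=2 → after 2×micro: 5; S1 reads c2=2 → after 3×micro: -1; S2 reads c2=2 → after 1×micro: -1 ⇒ (c0=5, c1=-1, c2=-1)
macro 7: S0 reads c2=-1 → after 2×micro: 4; S1 reads c2=-1 → after 3×micro: -1; S2 reads c2=-1 → after 1×micro: 2 ⇒ (c0=4, c1=-1, c2=2)
macro 8: S0 reads c2=2 → after 2×micro: 5; S1 reads c2=2 → after 3×micro: -1; S2 reads c2=2 → after 1×micro: -1 ⇒ (c0=5, c1=-1, c2=-1)

c0 at macro-step 5 = 4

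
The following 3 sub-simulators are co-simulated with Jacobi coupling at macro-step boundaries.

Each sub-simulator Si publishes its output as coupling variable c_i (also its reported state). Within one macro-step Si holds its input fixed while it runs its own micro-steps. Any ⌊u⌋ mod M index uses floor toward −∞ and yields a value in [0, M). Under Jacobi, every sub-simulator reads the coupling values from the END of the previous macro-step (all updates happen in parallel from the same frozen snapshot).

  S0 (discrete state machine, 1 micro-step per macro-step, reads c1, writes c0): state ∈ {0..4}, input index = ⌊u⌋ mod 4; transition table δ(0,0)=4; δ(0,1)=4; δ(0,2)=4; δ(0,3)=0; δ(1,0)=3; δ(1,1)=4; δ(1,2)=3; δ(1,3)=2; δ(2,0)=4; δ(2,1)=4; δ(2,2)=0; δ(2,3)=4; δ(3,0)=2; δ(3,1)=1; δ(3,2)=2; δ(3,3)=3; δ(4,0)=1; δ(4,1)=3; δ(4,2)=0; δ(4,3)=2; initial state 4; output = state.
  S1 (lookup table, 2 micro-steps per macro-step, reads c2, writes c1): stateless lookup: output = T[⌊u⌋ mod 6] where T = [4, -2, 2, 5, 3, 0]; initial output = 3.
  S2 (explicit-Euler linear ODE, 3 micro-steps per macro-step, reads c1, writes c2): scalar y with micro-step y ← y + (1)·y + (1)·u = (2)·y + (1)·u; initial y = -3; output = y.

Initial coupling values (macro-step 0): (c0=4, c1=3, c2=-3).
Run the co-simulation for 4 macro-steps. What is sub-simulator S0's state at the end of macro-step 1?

macro 1: S0 reads c1=3 → after 1×micro: 2; S1 reads c2=-3 → after 2×micro: 5; S2 reads c1=3 → after 3×micro: -3 ⇒ (c0=2, c1=5, c2=-3)
macro 2: S0 reads c1=5 → after 1×micro: 4; S1 reads c2=-3 → after 2×micro: 5; S2 reads c1=5 → after 3×micro: 11 ⇒ (c0=4, c1=5, c2=11)
macro 3: S0 reads c1=5 → after 1×micro: 3; S1 reads c2=11 → after 2×micro: 0; S2 reads c1=5 → after 3×micro: 123 ⇒ (c0=3, c1=0, c2=123)
macro 4: S0 reads c1=0 → after 1×micro: 2; S1 reads c2=123 → after 2×micro: 5; S2 reads c1=0 → after 3×micro: 984 ⇒ (c0=2, c1=5, c2=984)

S0 state at macro-step 1 = 2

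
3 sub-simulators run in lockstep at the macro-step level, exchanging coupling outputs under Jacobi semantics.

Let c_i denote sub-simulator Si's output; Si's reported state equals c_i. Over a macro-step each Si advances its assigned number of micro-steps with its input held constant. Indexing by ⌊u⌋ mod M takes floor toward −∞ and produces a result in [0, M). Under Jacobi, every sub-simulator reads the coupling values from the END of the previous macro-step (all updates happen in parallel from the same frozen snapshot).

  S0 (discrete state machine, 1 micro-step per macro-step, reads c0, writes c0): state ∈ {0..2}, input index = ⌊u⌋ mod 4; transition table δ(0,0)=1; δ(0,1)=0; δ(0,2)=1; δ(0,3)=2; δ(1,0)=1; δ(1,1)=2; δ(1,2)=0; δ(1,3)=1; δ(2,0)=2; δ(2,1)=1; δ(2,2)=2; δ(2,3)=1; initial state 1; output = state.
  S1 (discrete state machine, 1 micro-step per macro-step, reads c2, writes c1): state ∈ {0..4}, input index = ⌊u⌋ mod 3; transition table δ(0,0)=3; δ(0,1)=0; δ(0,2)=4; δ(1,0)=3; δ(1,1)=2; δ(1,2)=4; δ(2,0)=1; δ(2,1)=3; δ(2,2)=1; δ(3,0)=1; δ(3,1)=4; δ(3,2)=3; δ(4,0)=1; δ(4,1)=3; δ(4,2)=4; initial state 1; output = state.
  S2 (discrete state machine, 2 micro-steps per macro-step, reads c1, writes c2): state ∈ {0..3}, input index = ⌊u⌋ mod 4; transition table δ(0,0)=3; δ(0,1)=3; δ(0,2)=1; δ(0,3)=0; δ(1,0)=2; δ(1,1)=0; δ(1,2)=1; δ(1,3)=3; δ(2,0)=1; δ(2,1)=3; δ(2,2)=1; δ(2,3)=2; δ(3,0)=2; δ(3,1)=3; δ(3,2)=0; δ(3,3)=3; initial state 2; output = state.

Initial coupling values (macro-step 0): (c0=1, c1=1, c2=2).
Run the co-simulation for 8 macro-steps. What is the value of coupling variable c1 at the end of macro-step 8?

c1 at macro-step 8 = 1

macro 1: S0 reads c0=1 → after 1×micro: 2; S1 reads c2=2 → after 1×micro: 4; S2 reads c1=1 → after 2×micro: 3 ⇒ (c0=2, c1=4, c2=3)
macro 2: S0 reads c0=2 → after 1×micro: 2; S1 reads c2=3 → after 1×micro: 1; S2 reads c1=4 → after 2×micro: 1 ⇒ (c0=2, c1=1, c2=1)
macro 3: S0 reads c0=2 → after 1×micro: 2; S1 reads c2=1 → after 1×micro: 2; S2 reads c1=1 → after 2×micro: 3 ⇒ (c0=2, c1=2, c2=3)
macro 4: S0 reads c0=2 → after 1×micro: 2; S1 reads c2=3 → after 1×micro: 1; S2 reads c1=2 → after 2×micro: 1 ⇒ (c0=2, c1=1, c2=1)
macro 5: S0 reads c0=2 → after 1×micro: 2; S1 reads c2=1 → after 1×micro: 2; S2 reads c1=1 → after 2×micro: 3 ⇒ (c0=2, c1=2, c2=3)
macro 6: S0 reads c0=2 → after 1×micro: 2; S1 reads c2=3 → after 1×micro: 1; S2 reads c1=2 → after 2×micro: 1 ⇒ (c0=2, c1=1, c2=1)
macro 7: S0 reads c0=2 → after 1×micro: 2; S1 reads c2=1 → after 1×micro: 2; S2 reads c1=1 → after 2×micro: 3 ⇒ (c0=2, c1=2, c2=3)
macro 8: S0 reads c0=2 → after 1×micro: 2; S1 reads c2=3 → after 1×micro: 1; S2 reads c1=2 → after 2×micro: 1 ⇒ (c0=2, c1=1, c2=1)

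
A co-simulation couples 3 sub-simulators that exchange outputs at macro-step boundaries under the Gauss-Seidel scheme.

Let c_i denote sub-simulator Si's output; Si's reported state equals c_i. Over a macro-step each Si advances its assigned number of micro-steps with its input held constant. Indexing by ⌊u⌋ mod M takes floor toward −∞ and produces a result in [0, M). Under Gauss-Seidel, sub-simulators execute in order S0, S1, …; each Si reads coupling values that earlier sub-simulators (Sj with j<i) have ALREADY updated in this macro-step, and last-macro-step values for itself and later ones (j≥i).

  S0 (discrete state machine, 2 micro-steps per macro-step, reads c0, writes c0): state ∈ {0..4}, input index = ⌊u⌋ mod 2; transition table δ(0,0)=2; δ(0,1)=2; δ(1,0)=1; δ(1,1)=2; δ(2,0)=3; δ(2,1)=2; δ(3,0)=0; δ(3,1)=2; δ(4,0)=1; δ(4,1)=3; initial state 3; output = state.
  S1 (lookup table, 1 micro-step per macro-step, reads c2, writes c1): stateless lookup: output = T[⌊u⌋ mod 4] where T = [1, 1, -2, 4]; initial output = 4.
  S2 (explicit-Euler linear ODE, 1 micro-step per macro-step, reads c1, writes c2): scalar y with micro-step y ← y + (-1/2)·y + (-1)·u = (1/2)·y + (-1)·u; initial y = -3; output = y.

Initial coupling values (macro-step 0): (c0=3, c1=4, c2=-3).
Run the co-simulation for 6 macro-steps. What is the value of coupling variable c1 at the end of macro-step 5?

c1 at macro-step 5 = 1

macro 1: S0 reads c0=3 → after 2×micro: 2; S1 reads c2=-3 → after 1×micro: 1; S2 reads c1=1 → after 1×micro: -5/2 ⇒ (c0=2, c1=1, c2=-5/2)
macro 2: S0 reads c0=2 → after 2×micro: 0; S1 reads c2=-5/2 → after 1×micro: 1; S2 reads c1=1 → after 1×micro: -9/4 ⇒ (c0=0, c1=1, c2=-9/4)
macro 3: S0 reads c0=0 → after 2×micro: 3; S1 reads c2=-9/4 → after 1×micro: 1; S2 reads c1=1 → after 1×micro: -17/8 ⇒ (c0=3, c1=1, c2=-17/8)
macro 4: S0 reads c0=3 → after 2×micro: 2; S1 reads c2=-17/8 → after 1×micro: 1; S2 reads c1=1 → after 1×micro: -33/16 ⇒ (c0=2, c1=1, c2=-33/16)
macro 5: S0 reads c0=2 → after 2×micro: 0; S1 reads c2=-33/16 → after 1×micro: 1; S2 reads c1=1 → after 1×micro: -65/32 ⇒ (c0=0, c1=1, c2=-65/32)
macro 6: S0 reads c0=0 → after 2×micro: 3; S1 reads c2=-65/32 → after 1×micro: 1; S2 reads c1=1 → after 1×micro: -129/64 ⇒ (c0=3, c1=1, c2=-129/64)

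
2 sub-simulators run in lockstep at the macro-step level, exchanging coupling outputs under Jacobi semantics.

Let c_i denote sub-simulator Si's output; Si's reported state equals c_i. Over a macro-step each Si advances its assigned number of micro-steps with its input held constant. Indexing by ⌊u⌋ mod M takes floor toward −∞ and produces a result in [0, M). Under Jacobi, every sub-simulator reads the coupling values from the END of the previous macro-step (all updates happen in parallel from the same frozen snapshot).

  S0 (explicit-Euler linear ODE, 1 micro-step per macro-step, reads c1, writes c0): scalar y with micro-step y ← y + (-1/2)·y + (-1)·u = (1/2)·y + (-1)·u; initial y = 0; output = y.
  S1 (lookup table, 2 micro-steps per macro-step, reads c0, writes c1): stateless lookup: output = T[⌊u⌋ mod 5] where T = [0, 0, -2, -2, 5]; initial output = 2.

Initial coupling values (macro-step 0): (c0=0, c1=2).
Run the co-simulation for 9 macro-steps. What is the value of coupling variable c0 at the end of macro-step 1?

c0 at macro-step 1 = -2

macro 1: S0 reads c1=2 → after 1×micro: -2; S1 reads c0=0 → after 2×micro: 0 ⇒ (c0=-2, c1=0)
macro 2: S0 reads c1=0 → after 1×micro: -1; S1 reads c0=-2 → after 2×micro: -2 ⇒ (c0=-1, c1=-2)
macro 3: S0 reads c1=-2 → after 1×micro: 3/2; S1 reads c0=-1 → after 2×micro: 5 ⇒ (c0=3/2, c1=5)
macro 4: S0 reads c1=5 → after 1×micro: -17/4; S1 reads c0=3/2 → after 2×micro: 0 ⇒ (c0=-17/4, c1=0)
macro 5: S0 reads c1=0 → after 1×micro: -17/8; S1 reads c0=-17/4 → after 2×micro: 0 ⇒ (c0=-17/8, c1=0)
macro 6: S0 reads c1=0 → after 1×micro: -17/16; S1 reads c0=-17/8 → after 2×micro: -2 ⇒ (c0=-17/16, c1=-2)
macro 7: S0 reads c1=-2 → after 1×micro: 47/32; S1 reads c0=-17/16 → after 2×micro: -2 ⇒ (c0=47/32, c1=-2)
macro 8: S0 reads c1=-2 → after 1×micro: 175/64; S1 reads c0=47/32 → after 2×micro: 0 ⇒ (c0=175/64, c1=0)
macro 9: S0 reads c1=0 → after 1×micro: 175/128; S1 reads c0=175/64 → after 2×micro: -2 ⇒ (c0=175/128, c1=-2)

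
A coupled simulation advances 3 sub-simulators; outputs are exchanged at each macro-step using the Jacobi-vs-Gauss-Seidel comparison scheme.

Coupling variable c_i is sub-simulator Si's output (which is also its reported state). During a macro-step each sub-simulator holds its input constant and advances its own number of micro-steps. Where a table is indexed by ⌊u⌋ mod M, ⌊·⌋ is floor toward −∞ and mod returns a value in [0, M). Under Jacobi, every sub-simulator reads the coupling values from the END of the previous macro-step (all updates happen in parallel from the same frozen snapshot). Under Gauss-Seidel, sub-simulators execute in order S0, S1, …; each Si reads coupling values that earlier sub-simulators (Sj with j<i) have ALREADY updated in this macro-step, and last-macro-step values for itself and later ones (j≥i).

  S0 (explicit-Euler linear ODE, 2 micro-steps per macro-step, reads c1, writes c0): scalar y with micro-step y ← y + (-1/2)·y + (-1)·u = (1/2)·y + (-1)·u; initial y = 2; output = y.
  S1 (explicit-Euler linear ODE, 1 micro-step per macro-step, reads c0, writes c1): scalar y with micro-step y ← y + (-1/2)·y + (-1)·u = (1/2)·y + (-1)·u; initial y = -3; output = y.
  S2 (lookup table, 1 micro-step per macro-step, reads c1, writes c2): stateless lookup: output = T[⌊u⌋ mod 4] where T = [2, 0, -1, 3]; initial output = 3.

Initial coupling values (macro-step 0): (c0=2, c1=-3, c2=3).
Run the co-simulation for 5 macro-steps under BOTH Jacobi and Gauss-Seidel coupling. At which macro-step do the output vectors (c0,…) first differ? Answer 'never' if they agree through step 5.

[Jacobi] macro 1: S0 reads c1=-3 → after 2×micro: 5; S1 reads c0=2 → after 1×micro: -7/2; S2 reads c1=-3 → after 1×micro: 0 ⇒ (c0=5, c1=-7/2, c2=0)
[Jacobi] macro 2: S0 reads c1=-7/2 → after 2×micro: 13/2; S1 reads c0=5 → after 1×micro: -27/4; S2 reads c1=-7/2 → after 1×micro: 2 ⇒ (c0=13/2, c1=-27/4, c2=2)
[Jacobi] macro 3: S0 reads c1=-27/4 → after 2×micro: 47/4; S1 reads c0=13/2 → after 1×micro: -79/8; S2 reads c1=-27/4 → after 1×micro: 0 ⇒ (c0=47/4, c1=-79/8, c2=0)
[Jacobi] macro 4: S0 reads c1=-79/8 → after 2×micro: 71/4; S1 reads c0=47/4 → after 1×micro: -267/16; S2 reads c1=-79/8 → after 1×micro: -1 ⇒ (c0=71/4, c1=-267/16, c2=-1)
[Jacobi] macro 5: S0 reads c1=-267/16 → after 2×micro: 943/32; S1 reads c0=71/4 → after 1×micro: -835/32; S2 reads c1=-267/16 → after 1×micro: 3 ⇒ (c0=943/32, c1=-835/32, c2=3)
[Gauss-Seidel] macro 1: S0 reads c1=-3 → after 2×micro: 5; S1 reads c0=5 → after 1×micro: -13/2; S2 reads c1=-13/2 → after 1×micro: 0 ⇒ (c0=5, c1=-13/2, c2=0)
[Gauss-Seidel] macro 2: S0 reads c1=-13/2 → after 2×micro: 11; S1 reads c0=11 → after 1×micro: -57/4; S2 reads c1=-57/4 → after 1×micro: 0 ⇒ (c0=11, c1=-57/4, c2=0)
[Gauss-Seidel] macro 3: S0 reads c1=-57/4 → after 2×micro: 193/8; S1 reads c0=193/8 → after 1×micro: -125/4; S2 reads c1=-125/4 → after 1×micro: 2 ⇒ (c0=193/8, c1=-125/4, c2=2)
[Gauss-Seidel] macro 4: S0 reads c1=-125/4 → after 2×micro: 1693/32; S1 reads c0=1693/32 → after 1×micro: -2193/32; S2 reads c1=-2193/32 → after 1×micro: 3 ⇒ (c0=1693/32, c1=-2193/32, c2=3)
[Gauss-Seidel] macro 5: S0 reads c1=-2193/32 → after 2×micro: 14851/128; S1 reads c0=14851/128 → after 1×micro: -19237/128; S2 reads c1=-19237/128 → after 1×micro: 0 ⇒ (c0=14851/128, c1=-19237/128, c2=0)

first divergence at macro-step: 1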